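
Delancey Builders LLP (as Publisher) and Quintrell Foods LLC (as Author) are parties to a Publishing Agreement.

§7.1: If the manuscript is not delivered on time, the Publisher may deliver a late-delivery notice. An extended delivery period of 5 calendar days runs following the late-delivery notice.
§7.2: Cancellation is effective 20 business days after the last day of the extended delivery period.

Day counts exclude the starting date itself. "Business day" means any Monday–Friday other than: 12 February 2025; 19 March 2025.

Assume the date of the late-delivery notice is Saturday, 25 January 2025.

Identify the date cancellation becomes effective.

Adding 5 calendar days to 25 January 2025 gives 30 January 2025, which is the last day of the extended delivery period.
The date cancellation becomes effective: 20 business days after Thursday, 30 January 2025, skipping weekends and the listed holiday on Feb 12 — Jan 31, Feb 3, Feb 4, Feb 5, …, Feb 26, Feb 27, Feb 28 — lands on Friday, 28 February 2025.

28 February 2025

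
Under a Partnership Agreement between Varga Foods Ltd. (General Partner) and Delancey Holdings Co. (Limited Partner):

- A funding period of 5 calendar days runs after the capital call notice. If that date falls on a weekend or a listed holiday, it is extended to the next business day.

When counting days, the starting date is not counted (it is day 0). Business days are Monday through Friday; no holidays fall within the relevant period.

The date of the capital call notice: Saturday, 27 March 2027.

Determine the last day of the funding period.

Adding 5 calendar days to 27 March 2027 gives 1 April 2027, which is the last day of the funding period. 1 April 2027 is a Thursday, so no roll-forward applies.

1 April 2027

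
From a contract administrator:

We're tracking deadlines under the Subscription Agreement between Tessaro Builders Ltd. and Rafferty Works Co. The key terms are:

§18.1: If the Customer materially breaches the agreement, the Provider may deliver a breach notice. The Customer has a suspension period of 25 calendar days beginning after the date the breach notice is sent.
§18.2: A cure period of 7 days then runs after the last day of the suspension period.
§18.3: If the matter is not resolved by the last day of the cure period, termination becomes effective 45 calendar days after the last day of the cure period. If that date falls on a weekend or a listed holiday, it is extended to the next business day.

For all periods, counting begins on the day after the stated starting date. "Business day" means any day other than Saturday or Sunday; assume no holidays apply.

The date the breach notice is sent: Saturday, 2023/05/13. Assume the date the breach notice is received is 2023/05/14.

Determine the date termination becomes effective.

Adding 25 calendar days to 2023/05/13 gives 2023/06/07, which is the last day of the suspension period.
The last day of the cure period: 7 calendar days after 2023/06/07 is 2023/06/14.
The date termination becomes effective: 45 calendar days after 2023/06/14 is 2023/07/29. That falls on a Saturday, so it rolls to the next business day, Monday, 2023/07/31.

2023/07/31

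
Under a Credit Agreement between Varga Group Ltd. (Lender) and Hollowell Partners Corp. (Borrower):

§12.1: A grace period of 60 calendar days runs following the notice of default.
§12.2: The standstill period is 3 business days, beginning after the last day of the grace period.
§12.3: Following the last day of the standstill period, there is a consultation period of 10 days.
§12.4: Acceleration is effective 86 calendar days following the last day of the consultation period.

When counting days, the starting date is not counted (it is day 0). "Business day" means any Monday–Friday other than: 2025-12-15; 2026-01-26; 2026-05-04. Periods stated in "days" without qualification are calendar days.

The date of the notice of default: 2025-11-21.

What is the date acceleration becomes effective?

2026-04-29

The last day of the grace period: 2025-11-21 + 60 days = 2026-01-20.
From Tuesday, 2026-01-20, 3 business days (Jan 21, Jan 22, Jan 23, skipping weekends) brings us to Friday, 2026-01-23, which is the last day of the standstill period.
Adding 10 calendar days to 2026-01-23 gives 2026-02-02, which is the last day of the consultation period.
The date acceleration becomes effective: 2026-02-02 + 86 days = 2026-04-29.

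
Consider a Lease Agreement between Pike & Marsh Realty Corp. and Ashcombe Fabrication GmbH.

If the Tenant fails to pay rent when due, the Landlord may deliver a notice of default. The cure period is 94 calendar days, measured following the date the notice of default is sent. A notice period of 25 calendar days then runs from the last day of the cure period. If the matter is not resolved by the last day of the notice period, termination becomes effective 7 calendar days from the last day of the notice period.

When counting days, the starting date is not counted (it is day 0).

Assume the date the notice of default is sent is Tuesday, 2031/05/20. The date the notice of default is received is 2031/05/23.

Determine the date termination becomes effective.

2031/09/23

The last day of the cure period: 2031/05/20 + 94 days = 2031/08/22.
Adding 25 calendar days to 2031/08/22 gives 2031/09/16, which is the last day of the notice period.
The date termination becomes effective: 7 calendar days after 2031/09/16 is 2031/09/23.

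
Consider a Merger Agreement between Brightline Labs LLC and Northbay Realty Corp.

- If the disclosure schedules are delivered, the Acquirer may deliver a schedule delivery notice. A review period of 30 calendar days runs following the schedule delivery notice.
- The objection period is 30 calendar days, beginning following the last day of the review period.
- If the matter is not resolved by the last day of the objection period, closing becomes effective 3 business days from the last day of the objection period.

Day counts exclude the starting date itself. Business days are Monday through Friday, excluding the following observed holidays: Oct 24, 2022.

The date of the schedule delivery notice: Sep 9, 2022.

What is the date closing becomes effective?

Nov 11, 2022

The last day of the review period: Sep 9, 2022 + 30 days = Oct 9, 2022.
The last day of the objection period: 30 calendar days after Oct 9, 2022 is Nov 8, 2022.
The date closing becomes effective: 3 business days after Tuesday, Nov 8, 2022, skipping weekends — Nov 9, Nov 10, Nov 11 — lands on Friday, Nov 11, 2022.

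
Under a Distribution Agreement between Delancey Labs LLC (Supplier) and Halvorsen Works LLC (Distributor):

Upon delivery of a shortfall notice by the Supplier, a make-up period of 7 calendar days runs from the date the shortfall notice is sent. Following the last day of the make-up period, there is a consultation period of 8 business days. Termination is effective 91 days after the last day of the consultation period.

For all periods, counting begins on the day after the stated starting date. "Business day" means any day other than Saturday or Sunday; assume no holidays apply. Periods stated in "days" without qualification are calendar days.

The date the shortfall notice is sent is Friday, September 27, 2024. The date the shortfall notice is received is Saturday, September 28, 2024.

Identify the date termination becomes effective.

January 15, 2025

The last day of the make-up period: September 27, 2024 + 7 days = October 4, 2024.
The last day of the consultation period: counting 8 business days from Friday, October 4, 2024 (Oct 7, Oct 8, Oct 9, Oct 10, Oct 11, Oct 14, Oct 15, Oct 16, skipping weekends) reaches Wednesday, October 16, 2024.
Adding 91 calendar days to October 16, 2024 gives January 15, 2025, which is the date termination becomes effective.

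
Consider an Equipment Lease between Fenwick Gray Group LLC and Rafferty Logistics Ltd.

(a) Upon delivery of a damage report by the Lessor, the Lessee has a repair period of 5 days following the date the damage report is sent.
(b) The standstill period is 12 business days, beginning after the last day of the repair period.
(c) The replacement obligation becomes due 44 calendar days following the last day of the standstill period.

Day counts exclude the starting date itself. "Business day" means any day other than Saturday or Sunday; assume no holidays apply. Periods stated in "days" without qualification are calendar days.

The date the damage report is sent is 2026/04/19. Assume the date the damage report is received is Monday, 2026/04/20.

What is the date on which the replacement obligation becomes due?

2026/06/25

The last day of the repair period: 5 calendar days after 2026/04/19 is 2026/04/24.
From Friday, 2026/04/24, 12 business days (Apr 27, Apr 28, Apr 29, Apr 30, …, May 8, May 11, May 12, skipping weekends) brings us to Tuesday, 2026/05/12, which is the last day of the standstill period.
The date on which the replacement obligation becomes due: 2026/05/12 + 44 days = 2026/06/25.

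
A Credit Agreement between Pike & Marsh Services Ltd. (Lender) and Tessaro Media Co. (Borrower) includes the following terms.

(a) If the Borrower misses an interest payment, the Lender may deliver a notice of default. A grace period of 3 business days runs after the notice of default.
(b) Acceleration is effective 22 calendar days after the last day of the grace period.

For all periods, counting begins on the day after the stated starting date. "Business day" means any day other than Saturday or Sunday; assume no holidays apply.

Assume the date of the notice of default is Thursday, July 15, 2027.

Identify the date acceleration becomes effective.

August 11, 2027

The last day of the grace period: 3 business days after Thursday, July 15, 2027, skipping weekends — Jul 16, Jul 19, Jul 20 — lands on Tuesday, July 20, 2027.
The date acceleration becomes effective: 22 calendar days after July 20, 2027 is August 11, 2027.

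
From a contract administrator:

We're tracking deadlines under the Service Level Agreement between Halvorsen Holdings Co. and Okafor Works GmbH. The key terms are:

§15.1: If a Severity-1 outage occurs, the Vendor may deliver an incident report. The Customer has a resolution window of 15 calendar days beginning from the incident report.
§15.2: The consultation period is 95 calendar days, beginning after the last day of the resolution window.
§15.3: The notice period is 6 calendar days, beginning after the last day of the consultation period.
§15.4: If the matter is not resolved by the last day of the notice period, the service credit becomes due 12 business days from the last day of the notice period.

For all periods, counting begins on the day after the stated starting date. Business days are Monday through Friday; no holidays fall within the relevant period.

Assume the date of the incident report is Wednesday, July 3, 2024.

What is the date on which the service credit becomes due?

November 12, 2024

The last day of the resolution window: July 3, 2024 + 15 days = July 18, 2024.
The last day of the consultation period: 95 calendar days after July 18, 2024 is October 21, 2024.
The last day of the notice period: October 21, 2024 + 6 days = October 27, 2024.
The date on which the service credit becomes due: counting 12 business days from Sunday, October 27, 2024 (Oct 28, Oct 29, Oct 30, Oct 31, …, Nov 8, Nov 11, Nov 12, skipping weekends) reaches Tuesday, November 12, 2024.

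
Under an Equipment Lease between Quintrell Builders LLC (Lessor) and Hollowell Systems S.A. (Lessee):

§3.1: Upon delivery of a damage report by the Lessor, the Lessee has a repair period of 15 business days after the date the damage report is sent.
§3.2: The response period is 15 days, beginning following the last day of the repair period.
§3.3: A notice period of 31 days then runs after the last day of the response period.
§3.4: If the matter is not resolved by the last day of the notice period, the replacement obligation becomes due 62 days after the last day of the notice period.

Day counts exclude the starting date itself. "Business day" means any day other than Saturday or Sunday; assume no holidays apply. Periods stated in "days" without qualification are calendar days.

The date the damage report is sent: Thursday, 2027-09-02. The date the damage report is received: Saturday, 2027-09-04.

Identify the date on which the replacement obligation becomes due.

The last day of the repair period: 15 business days after Thursday, 2027-09-02, skipping weekends — Sep 3, Sep 6, Sep 7, Sep 8, …, Sep 21, Sep 22, Sep 23 — lands on Thursday, 2027-09-23.
The last day of the response period: 2027-09-23 + 15 days = 2027-10-08.
Adding 31 calendar days to 2027-10-08 gives 2027-11-08, which is the last day of the notice period.
Adding 62 calendar days to 2027-11-08 gives 2028-01-09, which is the date on which the replacement obligation becomes due.

2028-01-09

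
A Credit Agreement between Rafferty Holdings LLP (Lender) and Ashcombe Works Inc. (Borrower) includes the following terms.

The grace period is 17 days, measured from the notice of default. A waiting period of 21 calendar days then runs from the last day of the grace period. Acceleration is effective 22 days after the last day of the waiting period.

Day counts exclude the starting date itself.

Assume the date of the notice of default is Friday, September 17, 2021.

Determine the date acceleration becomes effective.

November 16, 2021

The last day of the grace period: 17 calendar days after September 17, 2021 is October 4, 2021.
Adding 21 calendar days to October 4, 2021 gives October 25, 2021, which is the last day of the waiting period.
The date acceleration becomes effective: October 25, 2021 + 22 days = November 16, 2021.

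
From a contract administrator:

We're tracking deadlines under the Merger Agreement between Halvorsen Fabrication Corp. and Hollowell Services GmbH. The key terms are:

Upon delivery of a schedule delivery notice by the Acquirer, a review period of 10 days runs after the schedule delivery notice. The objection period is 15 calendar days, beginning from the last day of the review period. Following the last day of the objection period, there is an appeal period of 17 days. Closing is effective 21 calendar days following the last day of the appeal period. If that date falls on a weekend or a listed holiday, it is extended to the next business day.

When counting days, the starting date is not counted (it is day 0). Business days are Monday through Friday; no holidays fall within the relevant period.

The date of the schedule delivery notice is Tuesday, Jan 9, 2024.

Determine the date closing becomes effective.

Mar 12, 2024

Adding 10 calendar days to Jan 9, 2024 gives Jan 19, 2024, which is the last day of the review period.
The last day of the objection period: Jan 19, 2024 + 15 days = Feb 3, 2024.
The last day of the appeal period: Feb 3, 2024 + 17 days = Feb 20, 2024.
The date closing becomes effective: Feb 20, 2024 + 21 days = Mar 12, 2024. Mar 12, 2024 is a Tuesday, so no roll-forward applies.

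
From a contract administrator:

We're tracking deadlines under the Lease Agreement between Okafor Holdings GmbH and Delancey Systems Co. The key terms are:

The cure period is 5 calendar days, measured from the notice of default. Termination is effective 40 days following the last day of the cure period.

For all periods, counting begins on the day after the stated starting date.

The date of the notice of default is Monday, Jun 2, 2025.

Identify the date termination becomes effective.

The last day of the cure period: Jun 2, 2025 + 5 days = Jun 7, 2025.
The date termination becomes effective: 40 calendar days after Jun 7, 2025 is Jul 17, 2025.

Jul 17, 2025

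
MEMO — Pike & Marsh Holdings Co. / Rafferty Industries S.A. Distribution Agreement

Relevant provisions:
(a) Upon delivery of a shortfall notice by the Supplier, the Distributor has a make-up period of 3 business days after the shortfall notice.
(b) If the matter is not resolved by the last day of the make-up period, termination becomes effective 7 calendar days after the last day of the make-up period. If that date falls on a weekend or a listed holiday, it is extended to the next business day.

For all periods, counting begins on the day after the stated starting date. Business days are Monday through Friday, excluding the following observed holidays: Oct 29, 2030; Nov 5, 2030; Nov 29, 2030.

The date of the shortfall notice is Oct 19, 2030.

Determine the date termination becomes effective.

Oct 30, 2030

From Saturday, Oct 19, 2030, 3 business days (Oct 21, Oct 22, Oct 23, skipping weekends) brings us to Wednesday, Oct 23, 2030, which is the last day of the make-up period.
The date termination becomes effective: Oct 23, 2030 + 7 days = Oct 30, 2030. Oct 30, 2030 is a Wednesday and is not a listed holiday, so no roll-forward applies.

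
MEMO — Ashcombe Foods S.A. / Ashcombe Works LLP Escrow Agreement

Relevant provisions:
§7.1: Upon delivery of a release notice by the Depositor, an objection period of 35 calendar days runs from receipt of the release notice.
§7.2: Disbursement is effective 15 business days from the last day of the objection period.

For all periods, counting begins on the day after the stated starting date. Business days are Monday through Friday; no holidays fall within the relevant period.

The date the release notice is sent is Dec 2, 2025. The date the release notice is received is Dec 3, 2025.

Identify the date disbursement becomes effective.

Adding 35 calendar days to Dec 3, 2025 gives Jan 7, 2026, which is the last day of the objection period.
The date disbursement becomes effective: counting 15 business days from Wednesday, Jan 7, 2026 (Jan 8, Jan 9, Jan 12, Jan 13, …, Jan 26, Jan 27, Jan 28, skipping weekends) reaches Wednesday, Jan 28, 2026.

Jan 28, 2026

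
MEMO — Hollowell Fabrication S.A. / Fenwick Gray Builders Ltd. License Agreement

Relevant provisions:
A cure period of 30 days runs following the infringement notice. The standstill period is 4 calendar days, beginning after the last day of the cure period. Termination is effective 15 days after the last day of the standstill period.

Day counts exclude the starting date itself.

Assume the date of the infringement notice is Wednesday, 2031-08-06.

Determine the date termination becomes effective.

The last day of the cure period: 2031-08-06 + 30 days = 2031-09-05.
Adding 4 calendar days to 2031-09-05 gives 2031-09-09, which is the last day of the standstill period.
The date termination becomes effective: 15 calendar days after 2031-09-09 is 2031-09-24.

2031-09-24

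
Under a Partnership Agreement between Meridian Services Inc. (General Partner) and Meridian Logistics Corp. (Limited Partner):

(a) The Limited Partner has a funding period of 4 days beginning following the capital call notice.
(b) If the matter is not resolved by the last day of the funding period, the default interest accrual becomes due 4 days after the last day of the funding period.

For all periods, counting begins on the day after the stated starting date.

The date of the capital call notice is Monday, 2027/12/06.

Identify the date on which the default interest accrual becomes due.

2027/12/14

The last day of the funding period: 4 calendar days after 2027/12/06 is 2027/12/10.
The date on which the default interest accrual becomes due: 2027/12/10 + 4 days = 2027/12/14.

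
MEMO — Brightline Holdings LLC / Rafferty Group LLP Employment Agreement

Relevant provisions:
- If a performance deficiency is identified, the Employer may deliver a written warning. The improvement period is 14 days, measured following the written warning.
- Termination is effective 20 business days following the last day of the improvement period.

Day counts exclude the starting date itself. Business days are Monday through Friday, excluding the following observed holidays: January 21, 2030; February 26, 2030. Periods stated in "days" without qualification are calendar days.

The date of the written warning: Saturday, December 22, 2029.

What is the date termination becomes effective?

February 4, 2030

The last day of the improvement period: December 22, 2029 + 14 days = January 5, 2030.
The date termination becomes effective: 20 business days after Saturday, January 5, 2030, skipping weekends and the listed holiday on Jan 21 — Jan 7, Jan 8, Jan 9, Jan 10, …, Jan 31, Feb 1, Feb 4 — lands on Monday, February 4, 2030.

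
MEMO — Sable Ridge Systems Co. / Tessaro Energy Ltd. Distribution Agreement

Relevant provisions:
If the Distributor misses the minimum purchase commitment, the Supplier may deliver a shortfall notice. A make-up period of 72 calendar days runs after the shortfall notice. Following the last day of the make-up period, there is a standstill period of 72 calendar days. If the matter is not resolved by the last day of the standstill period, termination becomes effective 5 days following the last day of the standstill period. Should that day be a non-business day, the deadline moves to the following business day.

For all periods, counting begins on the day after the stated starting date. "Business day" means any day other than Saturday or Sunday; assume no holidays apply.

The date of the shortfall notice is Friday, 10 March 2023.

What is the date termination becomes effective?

7 August 2023

The last day of the make-up period: 10 March 2023 + 72 days = 21 May 2023.
The last day of the standstill period: 72 calendar days after 21 May 2023 is 1 August 2023.
Adding 5 calendar days to 1 August 2023 gives 6 August 2023, which is the date termination becomes effective. That falls on a Sunday, so it rolls to the next business day, Monday, 7 August 2023.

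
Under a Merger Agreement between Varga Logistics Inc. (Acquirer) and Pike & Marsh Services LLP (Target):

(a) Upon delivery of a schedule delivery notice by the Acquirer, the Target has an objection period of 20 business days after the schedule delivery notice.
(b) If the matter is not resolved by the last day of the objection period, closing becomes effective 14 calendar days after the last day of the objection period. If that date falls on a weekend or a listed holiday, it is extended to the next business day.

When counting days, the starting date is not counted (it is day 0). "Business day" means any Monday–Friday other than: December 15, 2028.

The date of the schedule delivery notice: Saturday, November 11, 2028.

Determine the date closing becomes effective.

From Saturday, November 11, 2028, 20 business days (Nov 13, Nov 14, Nov 15, Nov 16, …, Dec 6, Dec 7, Dec 8, skipping weekends) brings us to Friday, December 8, 2028, which is the last day of the objection period.
The date closing becomes effective: December 8, 2028 + 14 days = December 22, 2028. December 22, 2028 is a Friday and is not a listed holiday, so no roll-forward applies.

December 22, 2028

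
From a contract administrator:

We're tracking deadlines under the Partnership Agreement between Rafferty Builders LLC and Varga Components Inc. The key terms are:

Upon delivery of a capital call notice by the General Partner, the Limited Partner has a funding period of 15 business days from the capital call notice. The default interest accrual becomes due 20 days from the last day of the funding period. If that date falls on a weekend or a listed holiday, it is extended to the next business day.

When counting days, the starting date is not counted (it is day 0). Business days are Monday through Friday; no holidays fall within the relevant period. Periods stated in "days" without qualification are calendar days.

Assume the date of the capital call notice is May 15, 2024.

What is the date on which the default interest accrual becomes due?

June 25, 2024

The last day of the funding period: 15 business days after Wednesday, May 15, 2024, skipping weekends — May 16, May 17, May 20, May 21, …, Jun 3, Jun 4, Jun 5 — lands on Wednesday, June 5, 2024.
The date on which the default interest accrual becomes due: June 5, 2024 + 20 days = June 25, 2024. June 25, 2024 is a Tuesday, so no roll-forward applies.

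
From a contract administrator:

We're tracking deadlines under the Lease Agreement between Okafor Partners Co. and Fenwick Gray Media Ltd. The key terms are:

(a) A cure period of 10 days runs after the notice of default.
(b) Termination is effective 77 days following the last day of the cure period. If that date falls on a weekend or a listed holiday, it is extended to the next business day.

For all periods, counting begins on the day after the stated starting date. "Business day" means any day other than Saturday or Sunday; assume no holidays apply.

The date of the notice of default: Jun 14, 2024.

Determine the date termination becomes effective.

Adding 10 calendar days to Jun 14, 2024 gives Jun 24, 2024, which is the last day of the cure period.
Adding 77 calendar days to Jun 24, 2024 gives Sep 9, 2024, which is the date termination becomes effective. Sep 9, 2024 is a Monday, so no roll-forward applies.

Sep 9, 2024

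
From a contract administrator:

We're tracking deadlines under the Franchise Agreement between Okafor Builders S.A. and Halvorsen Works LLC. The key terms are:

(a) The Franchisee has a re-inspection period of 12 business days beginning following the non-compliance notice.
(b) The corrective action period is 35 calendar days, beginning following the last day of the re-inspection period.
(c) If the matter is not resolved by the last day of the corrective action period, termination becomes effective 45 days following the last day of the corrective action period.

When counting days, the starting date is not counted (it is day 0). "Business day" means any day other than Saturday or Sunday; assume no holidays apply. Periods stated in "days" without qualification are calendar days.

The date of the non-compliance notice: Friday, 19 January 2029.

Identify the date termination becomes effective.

The last day of the re-inspection period: counting 12 business days from Friday, 19 January 2029 (Jan 22, Jan 23, Jan 24, Jan 25, …, Feb 2, Feb 5, Feb 6, skipping weekends) reaches Tuesday, 6 February 2029.
The last day of the corrective action period: 6 February 2029 + 35 days = 13 March 2029.
Adding 45 calendar days to 13 March 2029 gives 27 April 2029, which is the date termination becomes effective.

27 April 2029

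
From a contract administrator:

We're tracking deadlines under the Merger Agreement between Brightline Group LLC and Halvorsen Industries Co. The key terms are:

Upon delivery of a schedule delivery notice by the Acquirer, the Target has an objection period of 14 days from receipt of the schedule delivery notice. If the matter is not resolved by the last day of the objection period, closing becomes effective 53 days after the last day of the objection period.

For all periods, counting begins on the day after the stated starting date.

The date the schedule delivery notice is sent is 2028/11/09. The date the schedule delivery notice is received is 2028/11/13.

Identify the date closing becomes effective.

Adding 14 calendar days to 2028/11/13 gives 2028/11/27, which is the last day of the objection period.
Adding 53 calendar days to 2028/11/27 gives 2029/01/19, which is the date closing becomes effective.

2029/01/19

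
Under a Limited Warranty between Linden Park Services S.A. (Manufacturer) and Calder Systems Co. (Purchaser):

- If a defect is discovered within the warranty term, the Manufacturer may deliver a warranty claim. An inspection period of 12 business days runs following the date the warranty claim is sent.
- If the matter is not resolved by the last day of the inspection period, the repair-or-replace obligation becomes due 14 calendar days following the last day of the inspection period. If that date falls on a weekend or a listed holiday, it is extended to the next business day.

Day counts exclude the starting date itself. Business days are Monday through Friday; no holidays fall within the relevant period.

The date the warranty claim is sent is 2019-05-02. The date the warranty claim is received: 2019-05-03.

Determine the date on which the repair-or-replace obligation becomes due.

2019-06-03

The last day of the inspection period: counting 12 business days from Thursday, 2019-05-02 (May 3, May 6, May 7, May 8, …, May 16, May 17, May 20, skipping weekends) reaches Monday, 2019-05-20.
Adding 14 calendar days to 2019-05-20 gives 2019-06-03, which is the date on which the repair-or-replace obligation becomes due. 2019-06-03 is a Monday, so no roll-forward applies.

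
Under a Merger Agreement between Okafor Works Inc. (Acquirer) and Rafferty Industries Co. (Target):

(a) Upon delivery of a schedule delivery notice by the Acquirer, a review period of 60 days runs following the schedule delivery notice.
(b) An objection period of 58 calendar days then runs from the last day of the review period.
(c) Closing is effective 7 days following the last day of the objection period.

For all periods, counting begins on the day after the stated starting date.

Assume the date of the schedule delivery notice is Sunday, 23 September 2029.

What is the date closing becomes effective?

26 January 2030

The last day of the review period: 60 calendar days after 23 September 2029 is 22 November 2029.
The last day of the objection period: 58 calendar days after 22 November 2029 is 19 January 2030.
Adding 7 calendar days to 19 January 2030 gives 26 January 2030, which is the date closing becomes effective.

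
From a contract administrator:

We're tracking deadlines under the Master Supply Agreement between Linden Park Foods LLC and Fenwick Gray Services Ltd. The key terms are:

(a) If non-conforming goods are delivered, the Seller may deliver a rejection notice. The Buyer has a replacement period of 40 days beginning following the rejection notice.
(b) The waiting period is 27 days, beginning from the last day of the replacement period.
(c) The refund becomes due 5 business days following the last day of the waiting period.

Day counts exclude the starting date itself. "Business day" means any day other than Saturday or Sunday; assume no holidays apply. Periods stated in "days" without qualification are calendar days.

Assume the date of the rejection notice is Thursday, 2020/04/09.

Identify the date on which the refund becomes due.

Adding 40 calendar days to 2020/04/09 gives 2020/05/19, which is the last day of the replacement period.
The last day of the waiting period: 27 calendar days after 2020/05/19 is 2020/06/15.
The date on which the refund becomes due: counting 5 business days from Monday, 2020/06/15 (Jun 16, Jun 17, Jun 18, Jun 19, Jun 22, skipping weekends) reaches Monday, 2020/06/22.

2020/06/22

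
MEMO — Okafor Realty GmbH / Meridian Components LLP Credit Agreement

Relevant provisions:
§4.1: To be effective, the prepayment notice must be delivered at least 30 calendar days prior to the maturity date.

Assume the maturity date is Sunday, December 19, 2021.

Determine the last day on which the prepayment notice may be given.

November 19, 2021

Counting back 30 calendar days from December 19, 2021 gives November 19, 2021.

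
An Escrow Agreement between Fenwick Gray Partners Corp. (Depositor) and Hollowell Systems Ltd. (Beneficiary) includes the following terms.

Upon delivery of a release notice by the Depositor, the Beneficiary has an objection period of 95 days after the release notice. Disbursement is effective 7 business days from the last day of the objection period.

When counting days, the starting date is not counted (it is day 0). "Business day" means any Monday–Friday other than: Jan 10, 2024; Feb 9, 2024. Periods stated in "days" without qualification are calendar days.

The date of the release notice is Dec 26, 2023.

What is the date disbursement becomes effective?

The last day of the objection period: Dec 26, 2023 + 95 days = Mar 30, 2024.
The date disbursement becomes effective: 7 business days after Saturday, Mar 30, 2024, skipping weekends — Apr 1, Apr 2, Apr 3, Apr 4, Apr 5, Apr 8, Apr 9 — lands on Tuesday, Apr 9, 2024.

Apr 9, 2024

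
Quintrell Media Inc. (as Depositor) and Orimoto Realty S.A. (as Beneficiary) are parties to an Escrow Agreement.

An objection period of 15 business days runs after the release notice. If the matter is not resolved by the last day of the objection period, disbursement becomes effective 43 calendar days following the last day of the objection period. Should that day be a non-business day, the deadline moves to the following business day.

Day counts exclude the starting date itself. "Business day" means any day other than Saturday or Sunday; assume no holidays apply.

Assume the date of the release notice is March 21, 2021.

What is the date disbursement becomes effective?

May 24, 2021

From Sunday, March 21, 2021, 15 business days (Mar 22, Mar 23, Mar 24, Mar 25, …, Apr 7, Apr 8, Apr 9, skipping weekends) brings us to Friday, April 9, 2021, which is the last day of the objection period.
The date disbursement becomes effective: 43 calendar days after April 9, 2021 is May 22, 2021. That falls on a Saturday, so it rolls to the next business day, Monday, May 24, 2021.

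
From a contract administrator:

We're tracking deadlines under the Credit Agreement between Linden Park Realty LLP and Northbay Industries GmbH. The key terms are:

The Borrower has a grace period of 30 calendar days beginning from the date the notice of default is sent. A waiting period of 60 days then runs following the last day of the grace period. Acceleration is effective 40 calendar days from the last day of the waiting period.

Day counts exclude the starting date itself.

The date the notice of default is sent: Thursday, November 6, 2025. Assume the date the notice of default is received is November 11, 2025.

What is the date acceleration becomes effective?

March 16, 2026

The last day of the grace period: November 6, 2025 + 30 days = December 6, 2025.
Adding 60 calendar days to December 6, 2025 gives February 4, 2026, which is the last day of the waiting period.
Adding 40 calendar days to February 4, 2026 gives March 16, 2026, which is the date acceleration becomes effective.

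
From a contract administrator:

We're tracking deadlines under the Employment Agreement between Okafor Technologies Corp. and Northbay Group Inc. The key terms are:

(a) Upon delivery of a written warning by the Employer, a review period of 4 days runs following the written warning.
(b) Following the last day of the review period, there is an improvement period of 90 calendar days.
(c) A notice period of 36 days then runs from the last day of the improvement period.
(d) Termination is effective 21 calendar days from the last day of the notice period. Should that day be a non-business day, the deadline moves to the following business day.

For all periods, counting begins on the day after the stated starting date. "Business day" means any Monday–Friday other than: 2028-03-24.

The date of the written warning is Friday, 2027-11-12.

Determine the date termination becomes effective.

The last day of the review period: 4 calendar days after 2027-11-12 is 2027-11-16.
The last day of the improvement period: 90 calendar days after 2027-11-16 is 2028-02-14.
The last day of the notice period: 2028-02-14 + 36 days = 2028-03-21.
The date termination becomes effective: 21 calendar days after 2028-03-21 is 2028-04-11. 2028-04-11 is a Tuesday and is not a listed holiday, so no roll-forward applies.

2028-04-11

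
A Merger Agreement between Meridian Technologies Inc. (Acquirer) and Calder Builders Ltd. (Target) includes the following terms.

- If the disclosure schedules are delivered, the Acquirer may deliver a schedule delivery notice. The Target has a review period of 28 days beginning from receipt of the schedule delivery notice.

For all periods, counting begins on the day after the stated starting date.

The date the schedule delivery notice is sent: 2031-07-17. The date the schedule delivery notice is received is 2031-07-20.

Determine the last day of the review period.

The last day of the review period: 28 calendar days after 2031-07-20 is 2031-08-17.

2031-08-17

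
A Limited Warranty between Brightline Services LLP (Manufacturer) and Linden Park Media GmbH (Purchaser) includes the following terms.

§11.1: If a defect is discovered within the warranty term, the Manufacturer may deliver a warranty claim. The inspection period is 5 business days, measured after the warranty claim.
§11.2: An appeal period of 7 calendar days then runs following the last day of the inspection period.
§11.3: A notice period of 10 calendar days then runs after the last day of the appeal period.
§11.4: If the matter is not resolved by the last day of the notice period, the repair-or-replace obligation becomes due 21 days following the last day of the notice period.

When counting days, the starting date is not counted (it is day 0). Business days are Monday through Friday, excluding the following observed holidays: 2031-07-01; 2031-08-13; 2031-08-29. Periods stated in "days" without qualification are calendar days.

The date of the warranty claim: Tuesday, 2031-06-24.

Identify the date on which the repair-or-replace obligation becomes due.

The last day of the inspection period: 5 business days after Tuesday, 2031-06-24, skipping weekends and the listed holiday on Jul 1 — Jun 25, Jun 26, Jun 27, Jun 30, Jul 2 — lands on Wednesday, 2031-07-02.
The last day of the appeal period: 7 calendar days after 2031-07-02 is 2031-07-09.
Adding 10 calendar days to 2031-07-09 gives 2031-07-19, which is the last day of the notice period.
The date on which the repair-or-replace obligation becomes due: 21 calendar days after 2031-07-19 is 2031-08-09.

2031-08-09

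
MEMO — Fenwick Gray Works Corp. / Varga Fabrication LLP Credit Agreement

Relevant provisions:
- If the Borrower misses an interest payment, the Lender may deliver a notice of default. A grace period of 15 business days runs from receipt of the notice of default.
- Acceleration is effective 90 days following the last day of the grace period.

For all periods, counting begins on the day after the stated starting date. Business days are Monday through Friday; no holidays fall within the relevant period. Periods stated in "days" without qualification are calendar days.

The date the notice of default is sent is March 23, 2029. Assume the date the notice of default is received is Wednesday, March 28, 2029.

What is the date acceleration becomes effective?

The last day of the grace period: counting 15 business days from Wednesday, March 28, 2029 (Mar 29, Mar 30, Apr 2, Apr 3, …, Apr 16, Apr 17, Apr 18, skipping weekends) reaches Wednesday, April 18, 2029.
The date acceleration becomes effective: April 18, 2029 + 90 days = July 17, 2029.

July 17, 2029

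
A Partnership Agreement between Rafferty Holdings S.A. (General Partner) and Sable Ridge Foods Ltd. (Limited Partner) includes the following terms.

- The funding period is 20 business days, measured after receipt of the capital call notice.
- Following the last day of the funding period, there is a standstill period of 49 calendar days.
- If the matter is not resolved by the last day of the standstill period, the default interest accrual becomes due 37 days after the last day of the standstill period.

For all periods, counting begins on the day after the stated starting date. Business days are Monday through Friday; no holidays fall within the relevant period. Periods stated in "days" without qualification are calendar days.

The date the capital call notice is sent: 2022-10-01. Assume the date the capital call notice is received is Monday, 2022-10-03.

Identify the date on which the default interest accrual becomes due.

2023-01-25

The last day of the funding period: counting 20 business days from Monday, 2022-10-03 (Oct 4, Oct 5, Oct 6, Oct 7, …, Oct 27, Oct 28, Oct 31, skipping weekends) reaches Monday, 2022-10-31.
The last day of the standstill period: 2022-10-31 + 49 days = 2022-12-19.
The date on which the default interest accrual becomes due: 37 calendar days after 2022-12-19 is 2023-01-25.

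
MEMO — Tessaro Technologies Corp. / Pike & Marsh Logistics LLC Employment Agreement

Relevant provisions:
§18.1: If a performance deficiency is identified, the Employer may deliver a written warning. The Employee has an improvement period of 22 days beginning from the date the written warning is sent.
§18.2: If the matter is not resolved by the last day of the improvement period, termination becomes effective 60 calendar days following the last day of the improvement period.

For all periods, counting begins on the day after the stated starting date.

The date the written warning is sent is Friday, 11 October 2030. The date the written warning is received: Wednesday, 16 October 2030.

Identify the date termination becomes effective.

Adding 22 calendar days to 11 October 2030 gives 2 November 2030, which is the last day of the improvement period.
The date termination becomes effective: 60 calendar days after 2 November 2030 is 1 January 2031.

1 January 2031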